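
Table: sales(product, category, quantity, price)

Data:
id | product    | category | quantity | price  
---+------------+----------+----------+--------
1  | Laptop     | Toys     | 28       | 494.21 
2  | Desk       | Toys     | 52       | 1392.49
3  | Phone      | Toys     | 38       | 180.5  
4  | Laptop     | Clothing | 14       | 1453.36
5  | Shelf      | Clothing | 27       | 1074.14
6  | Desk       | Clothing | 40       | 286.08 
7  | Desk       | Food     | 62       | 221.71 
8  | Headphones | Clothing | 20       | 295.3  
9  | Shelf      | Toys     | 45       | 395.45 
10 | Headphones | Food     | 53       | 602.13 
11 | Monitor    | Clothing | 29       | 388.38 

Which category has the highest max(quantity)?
SELECT category, MAX(quantity) as val
FROM sales
GROUP BY category
ORDER BY val DESC
LIMIT 1

Result: Food with max(quantity) = 62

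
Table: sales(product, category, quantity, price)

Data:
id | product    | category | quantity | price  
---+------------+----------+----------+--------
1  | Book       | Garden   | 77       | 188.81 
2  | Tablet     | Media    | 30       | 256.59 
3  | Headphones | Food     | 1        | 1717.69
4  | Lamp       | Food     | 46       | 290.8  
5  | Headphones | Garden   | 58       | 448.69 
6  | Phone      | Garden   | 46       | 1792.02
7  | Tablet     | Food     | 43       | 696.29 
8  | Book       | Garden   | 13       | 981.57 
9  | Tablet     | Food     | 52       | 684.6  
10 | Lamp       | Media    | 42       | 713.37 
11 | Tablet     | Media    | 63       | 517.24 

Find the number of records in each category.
SELECT category, COUNT(*) as count
FROM sales
GROUP BY category

Result:
  Food: 4
  Garden: 4
  Media: 3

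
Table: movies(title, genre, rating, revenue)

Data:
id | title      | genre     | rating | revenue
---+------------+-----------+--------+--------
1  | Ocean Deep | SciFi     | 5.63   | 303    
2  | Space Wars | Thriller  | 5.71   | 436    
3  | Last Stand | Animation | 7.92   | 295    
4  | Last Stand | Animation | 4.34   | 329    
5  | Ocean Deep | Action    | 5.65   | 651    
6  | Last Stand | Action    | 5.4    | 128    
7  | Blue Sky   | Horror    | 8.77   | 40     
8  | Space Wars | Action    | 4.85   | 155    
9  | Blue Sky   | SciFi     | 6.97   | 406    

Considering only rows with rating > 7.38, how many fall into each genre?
SELECT genre, COUNT(*)
FROM movies
WHERE rating > 7.38
GROUP BY genre

Note: WHERE filters rows before grouping.

Result:
  Animation: 1
  Horror: 1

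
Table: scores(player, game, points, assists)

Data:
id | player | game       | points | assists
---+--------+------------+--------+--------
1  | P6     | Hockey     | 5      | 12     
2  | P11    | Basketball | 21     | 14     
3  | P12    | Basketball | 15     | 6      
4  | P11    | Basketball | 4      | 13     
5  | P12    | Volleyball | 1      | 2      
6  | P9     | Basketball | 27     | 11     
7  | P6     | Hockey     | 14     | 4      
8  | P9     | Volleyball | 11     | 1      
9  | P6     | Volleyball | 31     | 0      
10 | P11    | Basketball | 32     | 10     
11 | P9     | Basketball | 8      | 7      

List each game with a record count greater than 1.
SELECT game, COUNT(*) as cnt
FROM scores
GROUP BY game
HAVING COUNT(*) > 1

Result:
  Basketball: 6
  Hockey: 2
  Volleyball: 3

Note: HAVING filters groups after aggregation, WHERE filters rows before.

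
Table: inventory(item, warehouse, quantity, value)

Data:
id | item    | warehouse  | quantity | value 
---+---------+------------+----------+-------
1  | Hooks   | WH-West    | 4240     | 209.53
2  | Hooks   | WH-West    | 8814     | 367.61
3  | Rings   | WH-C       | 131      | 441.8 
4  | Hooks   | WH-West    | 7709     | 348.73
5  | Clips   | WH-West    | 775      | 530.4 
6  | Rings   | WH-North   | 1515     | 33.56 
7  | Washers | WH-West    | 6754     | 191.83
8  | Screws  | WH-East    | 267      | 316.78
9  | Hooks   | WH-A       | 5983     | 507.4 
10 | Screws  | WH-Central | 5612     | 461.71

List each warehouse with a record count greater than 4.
SELECT warehouse, COUNT(*) as cnt
FROM inventory
GROUP BY warehouse
HAVING COUNT(*) > 4

Result:
  WH-West: 5

Note: HAVING filters groups after aggregation, WHERE filters rows before.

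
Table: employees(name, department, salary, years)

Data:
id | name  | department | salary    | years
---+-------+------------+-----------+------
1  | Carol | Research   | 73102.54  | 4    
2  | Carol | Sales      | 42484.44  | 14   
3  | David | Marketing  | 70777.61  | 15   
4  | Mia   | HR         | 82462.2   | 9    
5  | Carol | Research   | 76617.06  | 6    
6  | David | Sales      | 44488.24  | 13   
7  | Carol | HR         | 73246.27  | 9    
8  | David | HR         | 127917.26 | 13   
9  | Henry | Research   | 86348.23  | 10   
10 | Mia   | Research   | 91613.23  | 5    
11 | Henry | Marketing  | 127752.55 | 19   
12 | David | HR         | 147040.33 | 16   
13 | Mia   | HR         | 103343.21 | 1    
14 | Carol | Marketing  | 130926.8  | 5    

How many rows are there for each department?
SELECT department, COUNT(*) as count
FROM employees
GROUP BY department

Result:
  HR: 5
  Marketing: 3
  Research: 4
  Sales: 2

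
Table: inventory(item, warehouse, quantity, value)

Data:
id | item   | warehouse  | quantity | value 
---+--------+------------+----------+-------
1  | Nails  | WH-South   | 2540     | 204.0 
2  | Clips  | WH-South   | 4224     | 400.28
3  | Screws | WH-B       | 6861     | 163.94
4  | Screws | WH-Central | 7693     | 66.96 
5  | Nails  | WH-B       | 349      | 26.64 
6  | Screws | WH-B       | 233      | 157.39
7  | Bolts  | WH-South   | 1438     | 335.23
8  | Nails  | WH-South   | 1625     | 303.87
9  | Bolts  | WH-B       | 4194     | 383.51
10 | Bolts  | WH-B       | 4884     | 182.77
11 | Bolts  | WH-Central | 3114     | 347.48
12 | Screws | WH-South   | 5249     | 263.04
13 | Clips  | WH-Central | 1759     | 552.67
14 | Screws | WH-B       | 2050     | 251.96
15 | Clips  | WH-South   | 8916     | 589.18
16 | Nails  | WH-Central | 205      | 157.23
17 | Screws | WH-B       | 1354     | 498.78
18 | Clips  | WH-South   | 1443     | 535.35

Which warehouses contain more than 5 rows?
SELECT warehouse, COUNT(*) as cnt
FROM inventory
GROUP BY warehouse
HAVING COUNT(*) > 5

Result:
  WH-B: 7
  WH-South: 7

Note: HAVING filters groups after aggregation, WHERE filters rows before.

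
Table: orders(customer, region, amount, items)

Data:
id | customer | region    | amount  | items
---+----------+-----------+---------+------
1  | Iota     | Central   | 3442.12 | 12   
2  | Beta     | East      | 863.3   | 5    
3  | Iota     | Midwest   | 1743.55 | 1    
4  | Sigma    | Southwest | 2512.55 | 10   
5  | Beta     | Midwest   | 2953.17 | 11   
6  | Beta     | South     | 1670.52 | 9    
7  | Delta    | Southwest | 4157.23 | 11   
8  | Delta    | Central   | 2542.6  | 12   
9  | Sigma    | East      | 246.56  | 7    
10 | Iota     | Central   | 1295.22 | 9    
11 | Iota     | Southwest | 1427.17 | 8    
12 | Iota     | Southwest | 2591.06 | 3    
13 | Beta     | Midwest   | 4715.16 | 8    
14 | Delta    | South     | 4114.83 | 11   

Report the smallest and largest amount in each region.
SELECT region, MIN(amount), MAX(amount)
FROM orders
GROUP BY region

Result:
  Central: min=1295.22, max=3442.12
  East: min=246.56, max=863.30
  Midwest: min=1743.55, max=4715.16
  South: min=1670.52, max=4114.83
  Southwest: min=1427.17, max=4157.23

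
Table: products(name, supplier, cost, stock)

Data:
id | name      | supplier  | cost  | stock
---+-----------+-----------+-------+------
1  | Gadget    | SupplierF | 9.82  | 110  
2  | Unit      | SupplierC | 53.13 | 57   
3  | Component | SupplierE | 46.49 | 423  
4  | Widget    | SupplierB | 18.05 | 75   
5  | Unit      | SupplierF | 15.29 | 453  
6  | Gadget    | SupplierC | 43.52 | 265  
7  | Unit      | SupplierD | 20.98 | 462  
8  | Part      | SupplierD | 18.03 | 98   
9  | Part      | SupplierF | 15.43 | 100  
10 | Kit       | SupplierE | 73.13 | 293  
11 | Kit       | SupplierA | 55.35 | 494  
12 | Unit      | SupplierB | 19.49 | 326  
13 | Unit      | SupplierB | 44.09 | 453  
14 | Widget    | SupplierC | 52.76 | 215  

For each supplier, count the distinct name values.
SELECT supplier, COUNT(DISTINCT name)
FROM products
GROUP BY supplier

Result:
  SupplierA: 1 distinct
  SupplierB: 2 distinct
  SupplierC: 3 distinct
  SupplierD: 2 distinct
  SupplierE: 2 distinct
  SupplierF: 3 distinct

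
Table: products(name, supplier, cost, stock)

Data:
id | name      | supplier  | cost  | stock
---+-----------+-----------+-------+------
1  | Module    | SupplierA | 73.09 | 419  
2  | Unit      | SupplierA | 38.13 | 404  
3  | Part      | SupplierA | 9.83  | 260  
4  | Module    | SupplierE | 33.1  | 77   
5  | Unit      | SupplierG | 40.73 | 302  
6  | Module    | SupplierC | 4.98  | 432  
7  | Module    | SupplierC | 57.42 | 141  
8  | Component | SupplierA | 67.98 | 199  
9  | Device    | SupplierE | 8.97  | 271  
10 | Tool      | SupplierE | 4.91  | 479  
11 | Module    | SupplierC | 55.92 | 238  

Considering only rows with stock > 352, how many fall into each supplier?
SELECT supplier, COUNT(*)
FROM products
WHERE stock > 352
GROUP BY supplier

Note: WHERE filters rows before grouping.

Result:
  SupplierA: 2
  SupplierC: 1
  SupplierE: 1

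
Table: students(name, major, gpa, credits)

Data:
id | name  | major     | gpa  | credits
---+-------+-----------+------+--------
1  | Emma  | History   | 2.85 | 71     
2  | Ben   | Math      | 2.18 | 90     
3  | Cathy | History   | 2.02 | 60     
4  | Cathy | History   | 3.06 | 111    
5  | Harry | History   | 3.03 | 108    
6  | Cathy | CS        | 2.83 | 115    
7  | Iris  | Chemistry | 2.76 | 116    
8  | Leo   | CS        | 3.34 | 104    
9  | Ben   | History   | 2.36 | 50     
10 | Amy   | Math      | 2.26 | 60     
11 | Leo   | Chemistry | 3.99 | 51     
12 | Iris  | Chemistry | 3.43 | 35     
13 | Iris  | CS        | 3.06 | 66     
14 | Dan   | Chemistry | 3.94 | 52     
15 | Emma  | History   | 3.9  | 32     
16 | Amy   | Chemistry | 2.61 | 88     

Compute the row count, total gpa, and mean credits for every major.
SELECT major,
       COUNT(*) as cnt,
       SUM(gpa) as total_gpa,
       AVG(credits) as avg_credits
FROM students
GROUP BY major

Result:
  CS: 3 records, 9.23 total gpa, 95.00 avg credits
  Chemistry: 5 records, 16.73 total gpa, 68.40 avg credits
  History: 6 records, 17.22 total gpa, 72.00 avg credits
  Math: 2 records, 4.44 total gpa, 75.00 avg credits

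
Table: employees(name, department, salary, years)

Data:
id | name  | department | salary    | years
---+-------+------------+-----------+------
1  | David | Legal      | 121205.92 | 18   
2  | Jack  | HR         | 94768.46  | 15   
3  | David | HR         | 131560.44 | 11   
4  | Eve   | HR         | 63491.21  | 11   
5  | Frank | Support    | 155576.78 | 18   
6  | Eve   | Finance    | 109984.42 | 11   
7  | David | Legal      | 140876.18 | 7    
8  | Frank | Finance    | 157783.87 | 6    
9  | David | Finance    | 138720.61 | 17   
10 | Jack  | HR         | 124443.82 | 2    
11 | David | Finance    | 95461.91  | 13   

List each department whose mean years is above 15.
SELECT department, AVG(years)
FROM employees
GROUP BY department
HAVING AVG(years) > 15

Result:
  Support: avg=18.00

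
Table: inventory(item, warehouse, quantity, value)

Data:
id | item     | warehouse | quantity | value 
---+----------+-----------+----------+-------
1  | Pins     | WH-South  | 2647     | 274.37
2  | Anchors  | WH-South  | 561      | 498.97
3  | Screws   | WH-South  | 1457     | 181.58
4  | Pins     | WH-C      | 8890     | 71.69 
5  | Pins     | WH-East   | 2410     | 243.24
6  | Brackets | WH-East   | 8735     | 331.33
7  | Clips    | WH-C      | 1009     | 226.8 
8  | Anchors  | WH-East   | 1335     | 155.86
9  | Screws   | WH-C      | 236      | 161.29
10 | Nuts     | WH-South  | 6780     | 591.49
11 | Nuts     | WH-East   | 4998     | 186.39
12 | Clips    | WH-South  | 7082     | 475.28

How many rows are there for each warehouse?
SELECT warehouse, COUNT(*) as count
FROM inventory
GROUP BY warehouse

Result:
  WH-C: 3
  WH-East: 4
  WH-South: 5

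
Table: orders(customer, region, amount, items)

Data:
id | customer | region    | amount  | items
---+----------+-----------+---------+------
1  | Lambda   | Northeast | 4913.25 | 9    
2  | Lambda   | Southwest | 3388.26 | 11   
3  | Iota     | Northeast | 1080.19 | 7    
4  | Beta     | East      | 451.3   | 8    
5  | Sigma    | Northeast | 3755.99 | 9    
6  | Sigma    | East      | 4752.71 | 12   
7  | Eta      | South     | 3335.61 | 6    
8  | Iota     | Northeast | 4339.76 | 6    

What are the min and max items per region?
SELECT region, MIN(items), MAX(items)
FROM orders
GROUP BY region

Result:
  East: min=8, max=12
  Northeast: min=6, max=9
  South: min=6, max=6
  Southwest: min=11, max=11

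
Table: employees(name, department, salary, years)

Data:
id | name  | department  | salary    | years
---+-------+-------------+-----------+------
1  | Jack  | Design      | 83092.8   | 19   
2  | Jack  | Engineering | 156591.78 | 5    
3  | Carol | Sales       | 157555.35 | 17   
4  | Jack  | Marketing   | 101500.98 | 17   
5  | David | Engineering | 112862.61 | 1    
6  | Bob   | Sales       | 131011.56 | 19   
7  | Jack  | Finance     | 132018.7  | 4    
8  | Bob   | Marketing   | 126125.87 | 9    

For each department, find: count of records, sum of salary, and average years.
SELECT department,
       COUNT(*) as cnt,
       SUM(salary) as total_salary,
       AVG(years) as avg_years
FROM employees
GROUP BY department

Result:
  Design: 1 records, 83092.80 total salary, 19.00 avg years
  Engineering: 2 records, 269454.39 total salary, 3.00 avg years
  Finance: 1 records, 132018.70 total salary, 4.00 avg years
  Marketing: 2 records, 227626.85 total salary, 13.00 avg years
  Sales: 2 records, 288566.91 total salary, 18.00 avg years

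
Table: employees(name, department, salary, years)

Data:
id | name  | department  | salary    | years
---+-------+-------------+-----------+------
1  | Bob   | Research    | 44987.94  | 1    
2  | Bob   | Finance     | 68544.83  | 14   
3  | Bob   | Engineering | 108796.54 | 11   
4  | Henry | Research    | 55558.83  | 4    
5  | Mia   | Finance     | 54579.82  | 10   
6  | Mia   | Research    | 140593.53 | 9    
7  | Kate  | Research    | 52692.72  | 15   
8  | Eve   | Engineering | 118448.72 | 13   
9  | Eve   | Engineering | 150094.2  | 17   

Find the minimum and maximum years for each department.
SELECT department, MIN(years), MAX(years)
FROM employees
GROUP BY department

Result:
  Engineering: min=11, max=17
  Finance: min=10, max=14
  Research: min=1, max=15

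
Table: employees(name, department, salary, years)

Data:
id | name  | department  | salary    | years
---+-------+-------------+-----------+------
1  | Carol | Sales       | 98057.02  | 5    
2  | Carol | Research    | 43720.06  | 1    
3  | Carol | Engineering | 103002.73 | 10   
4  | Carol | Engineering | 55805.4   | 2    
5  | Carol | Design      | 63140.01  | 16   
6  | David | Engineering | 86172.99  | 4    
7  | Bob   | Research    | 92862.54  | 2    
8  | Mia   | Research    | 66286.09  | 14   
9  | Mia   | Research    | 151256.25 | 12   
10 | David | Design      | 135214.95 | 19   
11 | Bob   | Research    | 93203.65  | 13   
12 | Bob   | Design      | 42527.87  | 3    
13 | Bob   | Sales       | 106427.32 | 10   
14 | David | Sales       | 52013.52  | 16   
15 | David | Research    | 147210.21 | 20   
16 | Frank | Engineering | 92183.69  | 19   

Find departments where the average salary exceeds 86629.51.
SELECT department, AVG(salary)
FROM employees
GROUP BY department
HAVING AVG(salary) > 86629.51

Result:
  Research: avg=99089.80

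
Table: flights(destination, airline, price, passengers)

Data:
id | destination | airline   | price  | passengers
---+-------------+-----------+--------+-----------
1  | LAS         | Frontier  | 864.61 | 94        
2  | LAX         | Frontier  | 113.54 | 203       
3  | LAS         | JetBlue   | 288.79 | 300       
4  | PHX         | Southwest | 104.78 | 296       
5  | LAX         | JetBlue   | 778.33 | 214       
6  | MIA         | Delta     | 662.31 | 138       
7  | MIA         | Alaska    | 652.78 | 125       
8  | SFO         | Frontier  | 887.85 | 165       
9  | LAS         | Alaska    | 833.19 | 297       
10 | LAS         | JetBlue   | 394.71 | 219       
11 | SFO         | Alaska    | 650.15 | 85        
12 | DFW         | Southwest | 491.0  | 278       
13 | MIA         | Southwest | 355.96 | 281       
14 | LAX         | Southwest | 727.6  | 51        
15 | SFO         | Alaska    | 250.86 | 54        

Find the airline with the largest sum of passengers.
SELECT airline, SUM(passengers) as val
FROM flights
GROUP BY airline
ORDER BY val DESC
LIMIT 1

Result: Southwest with sum(passengers) = 906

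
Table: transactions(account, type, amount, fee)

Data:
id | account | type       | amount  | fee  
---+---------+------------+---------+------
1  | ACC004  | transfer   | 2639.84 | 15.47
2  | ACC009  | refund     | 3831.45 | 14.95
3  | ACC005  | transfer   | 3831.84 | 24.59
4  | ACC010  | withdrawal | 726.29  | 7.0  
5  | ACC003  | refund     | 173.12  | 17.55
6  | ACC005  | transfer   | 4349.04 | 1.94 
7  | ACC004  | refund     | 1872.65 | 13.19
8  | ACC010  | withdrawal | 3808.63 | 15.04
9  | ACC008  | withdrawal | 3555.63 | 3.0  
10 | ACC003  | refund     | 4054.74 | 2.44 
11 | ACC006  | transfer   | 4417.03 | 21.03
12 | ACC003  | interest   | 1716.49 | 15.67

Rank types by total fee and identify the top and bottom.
SELECT type, SUM(fee)
FROM transactions
GROUP BY type
ORDER BY SUM(fee)

All groups:
  interest: 15.67
  withdrawal: 25.04
  refund: 48.13
  transfer: 63.03

Highest: transfer (63.03)
Lowest: interest (15.67)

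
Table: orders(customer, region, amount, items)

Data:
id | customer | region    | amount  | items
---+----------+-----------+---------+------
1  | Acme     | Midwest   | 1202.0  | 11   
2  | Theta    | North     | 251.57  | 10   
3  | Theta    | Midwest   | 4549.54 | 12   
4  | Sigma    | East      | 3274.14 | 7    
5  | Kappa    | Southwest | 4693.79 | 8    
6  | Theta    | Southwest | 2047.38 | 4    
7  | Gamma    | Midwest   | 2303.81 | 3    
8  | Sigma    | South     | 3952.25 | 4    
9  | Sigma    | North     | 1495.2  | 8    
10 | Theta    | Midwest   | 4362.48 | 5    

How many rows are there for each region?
SELECT region, COUNT(*) as count
FROM orders
GROUP BY region

Result:
  East: 1
  Midwest: 4
  North: 2
  South: 1
  Southwest: 2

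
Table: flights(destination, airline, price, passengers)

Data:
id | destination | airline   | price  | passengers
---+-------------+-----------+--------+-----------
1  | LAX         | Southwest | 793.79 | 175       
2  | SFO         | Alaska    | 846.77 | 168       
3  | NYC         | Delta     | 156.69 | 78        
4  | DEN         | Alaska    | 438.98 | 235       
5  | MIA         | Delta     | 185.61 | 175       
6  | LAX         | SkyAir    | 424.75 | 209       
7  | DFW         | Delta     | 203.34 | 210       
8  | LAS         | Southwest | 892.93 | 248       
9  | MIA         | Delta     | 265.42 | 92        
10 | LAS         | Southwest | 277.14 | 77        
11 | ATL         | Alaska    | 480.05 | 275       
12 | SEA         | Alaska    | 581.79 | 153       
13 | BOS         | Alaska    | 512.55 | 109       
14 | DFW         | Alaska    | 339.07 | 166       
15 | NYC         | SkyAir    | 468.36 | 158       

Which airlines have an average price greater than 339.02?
SELECT airline, AVG(price)
FROM flights
GROUP BY airline
HAVING AVG(price) > 339.02

Result:
  Alaska: avg=533.20
  SkyAir: avg=446.56
  Southwest: avg=654.62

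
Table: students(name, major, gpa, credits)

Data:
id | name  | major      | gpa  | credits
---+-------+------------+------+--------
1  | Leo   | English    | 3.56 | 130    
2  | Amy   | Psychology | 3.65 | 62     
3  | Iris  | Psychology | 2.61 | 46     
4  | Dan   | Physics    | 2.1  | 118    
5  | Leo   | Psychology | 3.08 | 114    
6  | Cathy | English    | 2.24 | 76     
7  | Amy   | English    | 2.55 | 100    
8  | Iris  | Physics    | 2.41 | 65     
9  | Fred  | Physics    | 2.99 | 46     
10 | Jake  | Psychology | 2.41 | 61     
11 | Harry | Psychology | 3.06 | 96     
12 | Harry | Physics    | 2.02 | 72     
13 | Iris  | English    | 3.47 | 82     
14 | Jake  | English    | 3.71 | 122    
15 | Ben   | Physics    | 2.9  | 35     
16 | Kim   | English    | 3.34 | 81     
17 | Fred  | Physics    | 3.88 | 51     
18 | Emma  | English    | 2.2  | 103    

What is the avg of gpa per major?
SELECT major, AVG(gpa) as result
FROM students
GROUP BY major

Result:
  English: 3.01
  Physics: 2.72
  Psychology: 2.96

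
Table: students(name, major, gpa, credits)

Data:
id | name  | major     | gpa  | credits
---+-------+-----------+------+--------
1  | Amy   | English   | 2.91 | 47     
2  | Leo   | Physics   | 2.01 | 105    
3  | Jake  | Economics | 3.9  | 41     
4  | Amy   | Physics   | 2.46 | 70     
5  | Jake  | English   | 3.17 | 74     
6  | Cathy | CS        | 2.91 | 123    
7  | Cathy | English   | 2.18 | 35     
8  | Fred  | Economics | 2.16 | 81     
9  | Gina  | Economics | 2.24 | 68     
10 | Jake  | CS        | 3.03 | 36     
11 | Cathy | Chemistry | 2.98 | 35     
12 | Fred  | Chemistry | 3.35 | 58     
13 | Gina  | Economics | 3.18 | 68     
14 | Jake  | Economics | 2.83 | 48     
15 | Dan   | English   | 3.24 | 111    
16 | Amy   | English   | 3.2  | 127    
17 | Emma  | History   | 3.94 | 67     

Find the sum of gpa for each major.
SELECT major, SUM(gpa) as result
FROM students
GROUP BY major

Result:
  CS: 5.94
  Chemistry: 6.33
  Economics: 14.31
  English: 14.70
  History: 3.94
  Physics: 4.47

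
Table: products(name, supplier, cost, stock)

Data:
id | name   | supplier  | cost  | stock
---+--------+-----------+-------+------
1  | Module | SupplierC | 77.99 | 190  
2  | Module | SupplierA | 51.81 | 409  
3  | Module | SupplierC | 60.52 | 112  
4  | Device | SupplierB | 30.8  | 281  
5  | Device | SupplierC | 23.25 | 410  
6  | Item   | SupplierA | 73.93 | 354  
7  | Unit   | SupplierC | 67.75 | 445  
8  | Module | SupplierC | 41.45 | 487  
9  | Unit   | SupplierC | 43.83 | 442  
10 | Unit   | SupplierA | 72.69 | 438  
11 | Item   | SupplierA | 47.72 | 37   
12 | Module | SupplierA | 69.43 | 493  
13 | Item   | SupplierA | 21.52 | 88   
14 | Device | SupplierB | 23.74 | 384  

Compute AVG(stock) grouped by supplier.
SELECT supplier, AVG(stock) as result
FROM products
GROUP BY supplier

Result:
  SupplierA: 303.17
  SupplierB: 332.50
  SupplierC: 347.67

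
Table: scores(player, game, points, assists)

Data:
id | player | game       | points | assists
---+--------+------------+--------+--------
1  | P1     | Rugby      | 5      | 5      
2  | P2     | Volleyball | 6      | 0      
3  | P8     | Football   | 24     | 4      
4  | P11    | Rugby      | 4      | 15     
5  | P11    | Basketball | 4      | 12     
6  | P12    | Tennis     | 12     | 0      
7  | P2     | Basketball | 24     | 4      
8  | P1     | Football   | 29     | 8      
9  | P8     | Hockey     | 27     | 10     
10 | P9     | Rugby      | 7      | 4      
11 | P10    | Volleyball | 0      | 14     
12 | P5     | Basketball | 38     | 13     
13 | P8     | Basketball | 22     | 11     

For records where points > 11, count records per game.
SELECT game, COUNT(*)
FROM scores
WHERE points > 11
GROUP BY game

Note: WHERE filters rows before grouping.

Result:
  Basketball: 3
  Football: 2
  Hockey: 1
  Tennis: 1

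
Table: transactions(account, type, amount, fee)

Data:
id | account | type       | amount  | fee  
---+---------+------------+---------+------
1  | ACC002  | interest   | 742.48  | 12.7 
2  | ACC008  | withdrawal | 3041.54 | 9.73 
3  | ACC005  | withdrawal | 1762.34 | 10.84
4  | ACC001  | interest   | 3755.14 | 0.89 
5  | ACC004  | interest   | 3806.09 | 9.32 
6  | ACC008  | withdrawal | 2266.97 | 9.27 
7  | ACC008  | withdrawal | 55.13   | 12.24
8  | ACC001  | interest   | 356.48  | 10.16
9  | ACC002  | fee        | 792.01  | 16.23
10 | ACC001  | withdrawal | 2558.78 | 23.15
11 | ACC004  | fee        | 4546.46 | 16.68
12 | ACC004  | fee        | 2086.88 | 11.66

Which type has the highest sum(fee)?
SELECT type, SUM(fee) as val
FROM transactions
GROUP BY type
ORDER BY val DESC
LIMIT 1

Result: withdrawal with sum(fee) = 65.23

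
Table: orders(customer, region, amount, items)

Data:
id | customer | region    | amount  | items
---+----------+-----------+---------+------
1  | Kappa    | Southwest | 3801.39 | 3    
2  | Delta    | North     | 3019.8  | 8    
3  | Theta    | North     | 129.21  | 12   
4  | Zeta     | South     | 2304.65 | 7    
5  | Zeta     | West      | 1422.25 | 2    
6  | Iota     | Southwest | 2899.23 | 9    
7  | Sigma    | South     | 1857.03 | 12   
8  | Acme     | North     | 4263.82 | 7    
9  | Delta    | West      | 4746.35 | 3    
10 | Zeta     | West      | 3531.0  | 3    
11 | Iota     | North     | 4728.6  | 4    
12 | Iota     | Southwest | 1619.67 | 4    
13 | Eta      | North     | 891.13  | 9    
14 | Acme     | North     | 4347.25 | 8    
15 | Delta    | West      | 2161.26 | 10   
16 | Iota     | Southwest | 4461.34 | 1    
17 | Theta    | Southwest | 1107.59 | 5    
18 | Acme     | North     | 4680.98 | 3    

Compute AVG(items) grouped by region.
SELECT region, AVG(items) as result
FROM orders
GROUP BY region

Result:
  North: 7.29
  South: 9.50
  Southwest: 4.40
  West: 4.50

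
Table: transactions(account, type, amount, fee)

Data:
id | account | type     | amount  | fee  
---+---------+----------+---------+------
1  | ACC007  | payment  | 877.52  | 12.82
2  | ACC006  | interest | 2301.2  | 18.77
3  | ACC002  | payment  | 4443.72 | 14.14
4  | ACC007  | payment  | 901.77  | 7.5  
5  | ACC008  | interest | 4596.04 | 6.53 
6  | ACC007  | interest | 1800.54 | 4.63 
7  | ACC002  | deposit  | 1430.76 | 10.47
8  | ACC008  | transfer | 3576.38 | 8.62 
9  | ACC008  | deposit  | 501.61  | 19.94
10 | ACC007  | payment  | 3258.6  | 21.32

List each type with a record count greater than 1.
SELECT type, COUNT(*) as cnt
FROM transactions
GROUP BY type
HAVING COUNT(*) > 1

Result:
  deposit: 2
  interest: 3
  payment: 4

Note: HAVING filters groups after aggregation, WHERE filters rows before.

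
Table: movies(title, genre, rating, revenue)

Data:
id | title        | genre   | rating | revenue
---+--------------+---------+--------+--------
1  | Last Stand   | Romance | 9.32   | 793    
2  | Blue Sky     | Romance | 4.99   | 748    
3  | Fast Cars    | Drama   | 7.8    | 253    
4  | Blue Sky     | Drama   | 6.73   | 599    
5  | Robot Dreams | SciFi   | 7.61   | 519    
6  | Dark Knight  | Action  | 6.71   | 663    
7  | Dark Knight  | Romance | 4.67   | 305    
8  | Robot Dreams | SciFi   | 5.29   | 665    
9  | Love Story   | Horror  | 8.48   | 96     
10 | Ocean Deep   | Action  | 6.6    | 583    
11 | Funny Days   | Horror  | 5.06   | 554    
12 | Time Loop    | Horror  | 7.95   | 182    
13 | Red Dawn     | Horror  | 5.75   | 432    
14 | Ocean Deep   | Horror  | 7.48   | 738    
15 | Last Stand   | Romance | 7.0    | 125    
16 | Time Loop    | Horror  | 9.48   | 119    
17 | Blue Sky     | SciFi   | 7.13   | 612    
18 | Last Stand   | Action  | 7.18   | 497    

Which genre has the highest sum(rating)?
SELECT genre, SUM(rating) as val
FROM movies
GROUP BY genre
ORDER BY val DESC
LIMIT 1

Result: Horror with sum(rating) = 44.20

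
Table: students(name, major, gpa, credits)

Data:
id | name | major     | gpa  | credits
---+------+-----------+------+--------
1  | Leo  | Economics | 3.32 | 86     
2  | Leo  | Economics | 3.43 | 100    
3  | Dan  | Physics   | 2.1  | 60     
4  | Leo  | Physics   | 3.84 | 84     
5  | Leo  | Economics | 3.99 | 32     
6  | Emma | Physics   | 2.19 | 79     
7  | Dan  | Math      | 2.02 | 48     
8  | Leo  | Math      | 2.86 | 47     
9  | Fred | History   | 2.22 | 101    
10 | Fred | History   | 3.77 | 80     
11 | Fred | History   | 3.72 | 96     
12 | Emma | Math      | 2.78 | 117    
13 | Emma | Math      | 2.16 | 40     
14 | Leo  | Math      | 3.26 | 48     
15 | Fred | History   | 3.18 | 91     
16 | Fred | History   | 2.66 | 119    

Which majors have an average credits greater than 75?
SELECT major, AVG(credits)
FROM students
GROUP BY major
HAVING AVG(credits) > 75

Result:
  History: avg=97.40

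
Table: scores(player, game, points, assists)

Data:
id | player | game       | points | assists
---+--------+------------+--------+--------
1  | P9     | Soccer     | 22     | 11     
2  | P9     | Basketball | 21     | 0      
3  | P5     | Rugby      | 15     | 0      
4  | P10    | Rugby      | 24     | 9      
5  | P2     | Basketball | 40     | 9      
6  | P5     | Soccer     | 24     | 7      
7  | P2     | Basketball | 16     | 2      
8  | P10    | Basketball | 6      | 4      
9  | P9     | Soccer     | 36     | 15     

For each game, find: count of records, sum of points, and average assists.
SELECT game,
       COUNT(*) as cnt,
       SUM(points) as total_points,
       AVG(assists) as avg_assists
FROM scores
GROUP BY game

Result:
  Basketball: 4 records, 83 total points, 3.75 avg assists
  Rugby: 2 records, 39 total points, 4.50 avg assists
  Soccer: 3 records, 82 total points, 11.00 avg assists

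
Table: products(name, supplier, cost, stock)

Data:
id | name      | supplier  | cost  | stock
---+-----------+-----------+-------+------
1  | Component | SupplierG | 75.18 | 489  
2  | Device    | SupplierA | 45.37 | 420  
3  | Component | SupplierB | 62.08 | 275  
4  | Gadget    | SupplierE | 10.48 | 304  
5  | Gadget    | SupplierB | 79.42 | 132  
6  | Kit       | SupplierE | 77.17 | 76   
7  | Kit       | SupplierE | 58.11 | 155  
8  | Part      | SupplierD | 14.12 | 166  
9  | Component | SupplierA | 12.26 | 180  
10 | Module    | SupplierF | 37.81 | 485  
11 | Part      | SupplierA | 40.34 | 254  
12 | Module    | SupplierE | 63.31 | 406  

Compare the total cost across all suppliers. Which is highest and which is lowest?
SELECT supplier, SUM(cost)
FROM products
GROUP BY supplier
ORDER BY SUM(cost)

All groups:
  SupplierD: 14.12
  SupplierF: 37.81
  SupplierG: 75.18
  SupplierA: 97.97
  SupplierB: 141.50
  SupplierE: 209.07

Highest: SupplierE (209.07)
Lowest: SupplierD (14.12)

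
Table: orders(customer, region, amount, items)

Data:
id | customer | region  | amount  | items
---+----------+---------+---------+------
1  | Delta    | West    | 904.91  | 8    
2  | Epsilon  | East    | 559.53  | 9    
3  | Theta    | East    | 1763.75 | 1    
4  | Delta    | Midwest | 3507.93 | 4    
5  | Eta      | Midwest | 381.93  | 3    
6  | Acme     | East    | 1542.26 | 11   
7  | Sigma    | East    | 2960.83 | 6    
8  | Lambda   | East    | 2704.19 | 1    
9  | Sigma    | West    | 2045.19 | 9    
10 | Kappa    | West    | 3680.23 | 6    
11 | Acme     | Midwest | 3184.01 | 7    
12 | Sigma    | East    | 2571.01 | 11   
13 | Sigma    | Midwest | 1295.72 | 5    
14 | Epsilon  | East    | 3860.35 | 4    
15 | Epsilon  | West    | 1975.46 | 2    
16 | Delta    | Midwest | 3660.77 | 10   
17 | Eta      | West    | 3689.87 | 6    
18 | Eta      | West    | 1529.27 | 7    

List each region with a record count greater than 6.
SELECT region, COUNT(*) as cnt
FROM orders
GROUP BY region
HAVING COUNT(*) > 6

Result:
  East: 7

Note: HAVING filters groups after aggregation, WHERE filters rows before.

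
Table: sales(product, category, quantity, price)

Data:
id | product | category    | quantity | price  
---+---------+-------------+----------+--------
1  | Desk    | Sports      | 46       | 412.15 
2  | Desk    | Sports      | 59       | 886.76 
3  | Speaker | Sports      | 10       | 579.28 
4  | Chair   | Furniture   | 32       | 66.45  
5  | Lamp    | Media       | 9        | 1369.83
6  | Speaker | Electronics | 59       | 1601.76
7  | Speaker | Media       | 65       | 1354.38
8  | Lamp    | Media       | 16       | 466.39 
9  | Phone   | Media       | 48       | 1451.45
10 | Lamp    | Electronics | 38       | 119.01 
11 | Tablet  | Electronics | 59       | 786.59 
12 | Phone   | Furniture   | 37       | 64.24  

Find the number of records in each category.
SELECT category, COUNT(*) as count
FROM sales
GROUP BY category

Result:
  Electronics: 3
  Furniture: 2
  Media: 4
  Sports: 3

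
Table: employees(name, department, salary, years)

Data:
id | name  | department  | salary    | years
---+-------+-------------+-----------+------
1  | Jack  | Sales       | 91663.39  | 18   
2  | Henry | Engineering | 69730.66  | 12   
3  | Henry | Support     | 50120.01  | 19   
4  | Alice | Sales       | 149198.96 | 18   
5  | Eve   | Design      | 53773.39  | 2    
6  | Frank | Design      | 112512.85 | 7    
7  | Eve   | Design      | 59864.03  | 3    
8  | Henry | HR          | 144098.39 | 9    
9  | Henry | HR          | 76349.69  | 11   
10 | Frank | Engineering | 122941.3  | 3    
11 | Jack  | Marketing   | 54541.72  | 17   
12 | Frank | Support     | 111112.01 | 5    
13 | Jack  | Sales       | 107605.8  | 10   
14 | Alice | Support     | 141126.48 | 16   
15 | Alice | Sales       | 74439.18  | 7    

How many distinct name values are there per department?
SELECT department, COUNT(DISTINCT name)
FROM employees
GROUP BY department

Result:
  Design: 2 distinct
  Engineering: 2 distinct
  HR: 1 distinct
  Marketing: 1 distinct
  Sales: 2 distinct
  Support: 3 distinct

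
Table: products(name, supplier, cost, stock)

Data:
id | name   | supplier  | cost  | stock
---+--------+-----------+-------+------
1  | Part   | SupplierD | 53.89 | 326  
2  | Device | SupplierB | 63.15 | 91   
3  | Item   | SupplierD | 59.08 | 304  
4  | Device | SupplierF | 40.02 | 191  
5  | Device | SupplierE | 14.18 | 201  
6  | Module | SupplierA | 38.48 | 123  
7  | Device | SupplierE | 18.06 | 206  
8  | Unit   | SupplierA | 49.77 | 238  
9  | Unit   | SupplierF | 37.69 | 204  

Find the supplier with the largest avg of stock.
SELECT supplier, AVG(stock) as val
FROM products
GROUP BY supplier
ORDER BY val DESC
LIMIT 1

Result: SupplierD with avg(stock) = 315.00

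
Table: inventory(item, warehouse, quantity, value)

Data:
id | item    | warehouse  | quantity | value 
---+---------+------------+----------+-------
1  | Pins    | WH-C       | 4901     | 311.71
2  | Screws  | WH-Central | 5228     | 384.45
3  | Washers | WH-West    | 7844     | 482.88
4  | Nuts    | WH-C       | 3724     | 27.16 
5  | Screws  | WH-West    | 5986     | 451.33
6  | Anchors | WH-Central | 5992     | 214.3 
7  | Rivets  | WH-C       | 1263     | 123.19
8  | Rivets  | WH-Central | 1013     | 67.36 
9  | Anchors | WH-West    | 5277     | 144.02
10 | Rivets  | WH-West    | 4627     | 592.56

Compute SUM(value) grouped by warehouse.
SELECT warehouse, SUM(value) as result
FROM inventory
GROUP BY warehouse

Result:
  WH-C: 462.06
  WH-Central: 666.11
  WH-West: 1670.79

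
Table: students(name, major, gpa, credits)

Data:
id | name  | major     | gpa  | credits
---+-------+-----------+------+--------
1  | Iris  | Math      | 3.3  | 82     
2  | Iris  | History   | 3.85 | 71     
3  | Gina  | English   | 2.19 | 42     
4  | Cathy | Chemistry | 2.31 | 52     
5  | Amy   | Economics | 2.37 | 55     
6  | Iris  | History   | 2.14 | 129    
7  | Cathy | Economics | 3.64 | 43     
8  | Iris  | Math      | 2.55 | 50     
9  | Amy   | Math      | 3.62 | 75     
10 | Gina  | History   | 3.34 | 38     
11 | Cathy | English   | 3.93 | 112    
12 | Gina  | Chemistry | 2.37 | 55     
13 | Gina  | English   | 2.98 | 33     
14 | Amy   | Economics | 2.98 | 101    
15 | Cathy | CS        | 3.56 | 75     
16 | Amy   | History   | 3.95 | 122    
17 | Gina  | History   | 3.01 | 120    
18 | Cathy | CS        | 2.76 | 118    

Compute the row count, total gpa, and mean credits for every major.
SELECT major,
       COUNT(*) as cnt,
       SUM(gpa) as total_gpa,
       AVG(credits) as avg_credits
FROM students
GROUP BY major

Result:
  CS: 2 records, 6.32 total gpa, 96.50 avg credits
  Chemistry: 2 records, 4.68 total gpa, 53.50 avg credits
  Economics: 3 records, 8.99 total gpa, 66.33 avg credits
  English: 3 records, 9.10 total gpa, 62.33 avg credits
  History: 5 records, 16.29 total gpa, 96.00 avg credits
  Math: 3 records, 9.47 total gpa, 69.00 avg credits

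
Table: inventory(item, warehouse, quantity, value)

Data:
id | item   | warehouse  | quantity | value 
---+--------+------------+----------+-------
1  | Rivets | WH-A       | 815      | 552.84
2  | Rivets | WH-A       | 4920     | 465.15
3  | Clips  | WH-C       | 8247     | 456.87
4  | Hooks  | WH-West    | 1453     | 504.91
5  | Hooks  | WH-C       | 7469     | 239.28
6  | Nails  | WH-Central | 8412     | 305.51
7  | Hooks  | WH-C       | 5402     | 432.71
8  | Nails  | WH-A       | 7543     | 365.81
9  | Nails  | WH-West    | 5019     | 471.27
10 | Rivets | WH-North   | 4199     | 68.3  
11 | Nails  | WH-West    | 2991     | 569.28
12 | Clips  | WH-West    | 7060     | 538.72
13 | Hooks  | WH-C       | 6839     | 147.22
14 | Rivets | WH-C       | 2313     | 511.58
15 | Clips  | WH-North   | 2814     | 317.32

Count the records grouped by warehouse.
SELECT warehouse, COUNT(*) as count
FROM inventory
GROUP BY warehouse

Result:
  WH-A: 3
  WH-C: 5
  WH-Central: 1
  WH-North: 2
  WH-West: 4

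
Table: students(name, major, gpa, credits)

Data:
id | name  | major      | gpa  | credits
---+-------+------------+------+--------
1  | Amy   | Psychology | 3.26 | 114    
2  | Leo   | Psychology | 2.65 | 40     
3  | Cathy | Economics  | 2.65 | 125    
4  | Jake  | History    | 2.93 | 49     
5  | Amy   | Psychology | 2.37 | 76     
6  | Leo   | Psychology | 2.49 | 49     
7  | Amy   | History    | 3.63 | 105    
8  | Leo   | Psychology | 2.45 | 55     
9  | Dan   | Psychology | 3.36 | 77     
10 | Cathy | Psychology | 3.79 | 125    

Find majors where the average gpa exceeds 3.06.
SELECT major, AVG(gpa)
FROM students
GROUP BY major
HAVING AVG(gpa) > 3.06

Result:
  History: avg=3.28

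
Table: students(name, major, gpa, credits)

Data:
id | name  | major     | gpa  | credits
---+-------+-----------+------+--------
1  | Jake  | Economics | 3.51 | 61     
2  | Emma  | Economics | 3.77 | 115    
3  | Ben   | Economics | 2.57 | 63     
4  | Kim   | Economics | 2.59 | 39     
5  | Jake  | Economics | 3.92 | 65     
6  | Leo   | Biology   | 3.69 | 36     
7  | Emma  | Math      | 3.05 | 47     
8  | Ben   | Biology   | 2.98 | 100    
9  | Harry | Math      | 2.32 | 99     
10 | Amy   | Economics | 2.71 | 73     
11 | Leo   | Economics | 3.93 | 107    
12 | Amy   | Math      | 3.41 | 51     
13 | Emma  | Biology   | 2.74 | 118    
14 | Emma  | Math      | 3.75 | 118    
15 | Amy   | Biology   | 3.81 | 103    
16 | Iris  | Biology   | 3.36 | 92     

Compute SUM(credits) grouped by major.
SELECT major, SUM(credits) as result
FROM students
GROUP BY major

Result:
  Biology: 449
  Economics: 523
  Math: 315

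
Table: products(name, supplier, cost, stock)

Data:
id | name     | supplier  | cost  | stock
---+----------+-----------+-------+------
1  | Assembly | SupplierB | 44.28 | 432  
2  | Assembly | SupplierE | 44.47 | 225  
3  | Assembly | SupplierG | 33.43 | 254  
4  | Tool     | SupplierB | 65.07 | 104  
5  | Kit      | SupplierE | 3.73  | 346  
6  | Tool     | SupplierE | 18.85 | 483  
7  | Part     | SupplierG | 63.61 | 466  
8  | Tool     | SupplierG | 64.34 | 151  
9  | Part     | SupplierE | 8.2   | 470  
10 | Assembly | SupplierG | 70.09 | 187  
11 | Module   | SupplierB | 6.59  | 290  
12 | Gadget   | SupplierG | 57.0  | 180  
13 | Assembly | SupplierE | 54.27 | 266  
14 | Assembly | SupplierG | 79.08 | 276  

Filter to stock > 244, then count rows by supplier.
SELECT supplier, COUNT(*)
FROM products
WHERE stock > 244
GROUP BY supplier

Note: WHERE filters rows before grouping.

Result:
  SupplierB: 2
  SupplierE: 4
  SupplierG: 3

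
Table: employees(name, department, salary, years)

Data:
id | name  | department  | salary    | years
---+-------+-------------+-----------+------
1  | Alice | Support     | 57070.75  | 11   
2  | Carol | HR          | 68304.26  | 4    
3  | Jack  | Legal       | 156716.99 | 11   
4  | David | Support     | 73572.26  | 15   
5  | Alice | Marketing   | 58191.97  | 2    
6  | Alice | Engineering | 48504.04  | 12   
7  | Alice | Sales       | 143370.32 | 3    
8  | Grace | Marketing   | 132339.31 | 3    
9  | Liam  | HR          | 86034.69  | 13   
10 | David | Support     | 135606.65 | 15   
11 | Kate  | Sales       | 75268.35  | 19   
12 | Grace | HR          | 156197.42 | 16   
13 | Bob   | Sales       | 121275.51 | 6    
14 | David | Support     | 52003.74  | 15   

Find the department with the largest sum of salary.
SELECT department, SUM(salary) as val
FROM employees
GROUP BY department
ORDER BY val DESC
LIMIT 1

Result: Sales with sum(salary) = 339914.18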